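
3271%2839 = 432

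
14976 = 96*156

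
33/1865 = 33/1865 = 0.02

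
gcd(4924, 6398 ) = 2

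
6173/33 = 6173/33 = 187.06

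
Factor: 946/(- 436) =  - 2^(-1 )*11^1 * 43^1*109^( - 1) = - 473/218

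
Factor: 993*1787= 3^1*331^1*1787^1 = 1774491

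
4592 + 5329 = 9921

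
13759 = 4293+9466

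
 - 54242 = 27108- 81350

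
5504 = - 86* ( - 64)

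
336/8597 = 336/8597 = 0.04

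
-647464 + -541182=-1188646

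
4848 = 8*606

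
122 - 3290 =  - 3168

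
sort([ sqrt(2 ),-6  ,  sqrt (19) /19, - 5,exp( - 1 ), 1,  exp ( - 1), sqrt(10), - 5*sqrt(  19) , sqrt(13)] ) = [-5*sqrt(19 ), -6, - 5, sqrt(19) /19 , exp ( - 1),  exp ( - 1), 1, sqrt (2), sqrt(10 ), sqrt(13) ]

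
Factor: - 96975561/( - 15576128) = 2^( - 6)*3^1*199^(-1) * 1223^( - 1 )*32325187^1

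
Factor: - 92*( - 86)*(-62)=-490544 = -  2^4* 23^1*31^1*43^1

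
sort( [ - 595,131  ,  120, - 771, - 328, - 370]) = [-771, - 595, - 370, - 328, 120, 131]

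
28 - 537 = -509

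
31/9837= 31/9837 =0.00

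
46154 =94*491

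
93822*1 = 93822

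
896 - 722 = 174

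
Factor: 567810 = 2^1 * 3^4*5^1*701^1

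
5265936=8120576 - 2854640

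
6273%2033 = 174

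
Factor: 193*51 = 9843 =3^1*17^1*193^1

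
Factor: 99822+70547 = 170369^1 =170369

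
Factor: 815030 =2^1*5^1*149^1 *547^1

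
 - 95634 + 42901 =-52733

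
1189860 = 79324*15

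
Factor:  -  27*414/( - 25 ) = 2^1*3^5*5^( - 2 )*23^1 = 11178/25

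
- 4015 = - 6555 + 2540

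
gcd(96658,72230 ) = 62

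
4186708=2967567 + 1219141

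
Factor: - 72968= - 2^3*7^1*1303^1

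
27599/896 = 30 + 719/896 = 30.80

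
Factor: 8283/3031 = 3^1*7^(-1 )*11^1*251^1  *433^( - 1 )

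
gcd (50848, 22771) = 7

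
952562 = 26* 36637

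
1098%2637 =1098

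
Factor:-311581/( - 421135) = 529/715 = 5^(  -  1)*11^( - 1) * 13^(-1 )*23^2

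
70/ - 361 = - 70/361 = -0.19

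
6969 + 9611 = 16580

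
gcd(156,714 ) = 6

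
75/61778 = 75/61778 = 0.00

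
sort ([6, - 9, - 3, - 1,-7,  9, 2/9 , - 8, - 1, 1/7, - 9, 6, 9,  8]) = [ - 9, - 9, - 8, - 7, - 3,  -  1, - 1, 1/7,2/9,6 , 6, 8, 9,  9]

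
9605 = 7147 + 2458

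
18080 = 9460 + 8620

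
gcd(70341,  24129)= 3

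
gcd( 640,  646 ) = 2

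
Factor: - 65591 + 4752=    - 83^1*733^1 = - 60839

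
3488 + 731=4219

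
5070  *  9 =45630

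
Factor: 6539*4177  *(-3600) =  - 2^4*3^2 * 5^2*13^1* 503^1*4177^1 = - 98328250800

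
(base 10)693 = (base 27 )pi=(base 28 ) OL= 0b1010110101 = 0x2b5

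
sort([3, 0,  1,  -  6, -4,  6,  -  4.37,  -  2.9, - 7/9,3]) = [  -  6,-4.37,-4 , - 2.9, - 7/9,  0,  1, 3, 3, 6]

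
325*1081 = 351325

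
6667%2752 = 1163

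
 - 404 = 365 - 769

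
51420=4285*12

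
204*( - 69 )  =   - 14076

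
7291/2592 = 2+2107/2592 = 2.81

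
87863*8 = 702904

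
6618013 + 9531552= 16149565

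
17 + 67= 84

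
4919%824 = 799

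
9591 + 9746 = 19337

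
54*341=18414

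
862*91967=79275554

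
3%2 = 1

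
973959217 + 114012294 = 1087971511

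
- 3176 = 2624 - 5800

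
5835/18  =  1945/6 = 324.17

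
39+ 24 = 63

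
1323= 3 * 441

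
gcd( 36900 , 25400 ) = 100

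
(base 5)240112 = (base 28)b5i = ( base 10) 8782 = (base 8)21116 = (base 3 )110001021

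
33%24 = 9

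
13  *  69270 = 900510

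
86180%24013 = 14141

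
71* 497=35287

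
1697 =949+748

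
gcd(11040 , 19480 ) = 40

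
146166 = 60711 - -85455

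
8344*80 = 667520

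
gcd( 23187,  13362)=393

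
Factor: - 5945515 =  - 5^1*683^1*1741^1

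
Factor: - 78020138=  - 2^1*7^1*607^1*9181^1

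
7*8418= 58926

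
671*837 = 561627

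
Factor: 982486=2^1*463^1*1061^1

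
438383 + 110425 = 548808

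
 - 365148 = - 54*6762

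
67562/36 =33781/18 = 1876.72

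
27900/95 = 5580/19 = 293.68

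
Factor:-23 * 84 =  -2^2*3^1*7^1*23^1 =- 1932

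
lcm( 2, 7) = 14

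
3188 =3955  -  767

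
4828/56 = 1207/14 = 86.21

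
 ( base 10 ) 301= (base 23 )D2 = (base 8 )455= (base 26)BF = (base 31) 9M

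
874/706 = 437/353 = 1.24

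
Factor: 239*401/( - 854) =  - 2^ ( - 1)*7^( - 1)*61^( - 1)*239^1* 401^1 = -95839/854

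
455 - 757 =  - 302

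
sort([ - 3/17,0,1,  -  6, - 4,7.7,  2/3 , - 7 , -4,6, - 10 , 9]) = [ - 10 , - 7, - 6,-4, - 4,-3/17,0,2/3,1,6, 7.7, 9]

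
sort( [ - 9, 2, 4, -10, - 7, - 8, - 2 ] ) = [ - 10 ,  -  9, - 8, - 7,-2,  2,4 ] 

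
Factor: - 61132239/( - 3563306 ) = 2^( - 1 ) * 3^5*7^1*83^1*433^1*1781653^( - 1)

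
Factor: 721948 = 2^2*101^1 * 1787^1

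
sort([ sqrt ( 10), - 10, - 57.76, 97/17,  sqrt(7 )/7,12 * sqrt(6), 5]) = [ - 57.76, - 10, sqrt(7)/7,sqrt( 10 ) , 5, 97/17, 12*sqrt(6)]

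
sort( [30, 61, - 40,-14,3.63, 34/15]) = [ - 40 ,-14,34/15,3.63, 30, 61]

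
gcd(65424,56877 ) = 3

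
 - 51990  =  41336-93326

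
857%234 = 155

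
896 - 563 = 333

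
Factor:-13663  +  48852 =7^1*11^1 * 457^1 =35189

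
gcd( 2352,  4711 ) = 7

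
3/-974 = - 3/974 = - 0.00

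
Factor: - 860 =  - 2^2*5^1*43^1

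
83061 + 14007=97068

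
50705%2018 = 255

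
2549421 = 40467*63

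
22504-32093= - 9589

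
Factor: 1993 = 1993^1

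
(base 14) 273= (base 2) 111101101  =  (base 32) FD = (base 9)607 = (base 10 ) 493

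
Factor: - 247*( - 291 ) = 3^1*13^1*19^1*97^1 = 71877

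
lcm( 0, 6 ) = 0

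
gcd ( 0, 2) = 2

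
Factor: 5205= 3^1*5^1*347^1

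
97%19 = 2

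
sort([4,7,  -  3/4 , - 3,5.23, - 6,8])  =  [ -6, - 3, - 3/4, 4, 5.23,7,8]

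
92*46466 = 4274872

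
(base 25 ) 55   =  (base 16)82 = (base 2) 10000010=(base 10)130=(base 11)109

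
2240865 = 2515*891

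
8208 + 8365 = 16573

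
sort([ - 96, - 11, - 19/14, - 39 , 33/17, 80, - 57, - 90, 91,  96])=[ - 96, - 90, - 57, - 39, - 11, - 19/14, 33/17,80,91,96] 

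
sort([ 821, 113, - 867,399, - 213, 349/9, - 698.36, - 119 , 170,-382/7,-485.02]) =[- 867, - 698.36, - 485.02, - 213, - 119,- 382/7, 349/9, 113, 170 , 399, 821 ]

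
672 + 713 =1385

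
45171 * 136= 6143256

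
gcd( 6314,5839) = 1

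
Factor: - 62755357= - 7^1 *8965051^1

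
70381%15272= 9293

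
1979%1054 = 925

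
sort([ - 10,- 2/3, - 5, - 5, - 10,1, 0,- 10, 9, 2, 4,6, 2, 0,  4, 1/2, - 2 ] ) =[ - 10,  -  10, -10,-5  , - 5,-2, - 2/3, 0, 0, 1/2, 1,2, 2, 4,4, 6, 9]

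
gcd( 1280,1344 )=64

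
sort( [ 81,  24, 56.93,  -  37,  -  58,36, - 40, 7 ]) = [ - 58, - 40,  -  37, 7,24 , 36, 56.93, 81]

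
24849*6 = 149094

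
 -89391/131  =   - 89391/131 = -682.37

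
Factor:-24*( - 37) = 2^3*3^1*37^1 = 888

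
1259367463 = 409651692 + 849715771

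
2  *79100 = 158200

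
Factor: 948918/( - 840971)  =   - 2^1*3^1*29^( - 1)*47^(  -  1 )*89^1*617^( - 1 ) * 1777^1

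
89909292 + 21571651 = 111480943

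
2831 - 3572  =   - 741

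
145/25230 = 1/174 = 0.01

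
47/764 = 47/764  =  0.06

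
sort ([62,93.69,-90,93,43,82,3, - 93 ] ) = [-93, - 90, 3,43, 62,82,93,93.69]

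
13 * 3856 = 50128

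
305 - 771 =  - 466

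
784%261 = 1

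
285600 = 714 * 400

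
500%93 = 35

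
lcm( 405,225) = 2025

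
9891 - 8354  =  1537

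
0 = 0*95214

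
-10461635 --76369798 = 65908163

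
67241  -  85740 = - 18499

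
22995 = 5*4599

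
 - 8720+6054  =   - 2666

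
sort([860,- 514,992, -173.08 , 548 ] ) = [ - 514, - 173.08,548,860, 992]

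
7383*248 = 1830984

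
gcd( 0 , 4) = 4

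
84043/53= 84043/53= 1585.72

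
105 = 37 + 68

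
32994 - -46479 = 79473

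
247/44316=247/44316 = 0.01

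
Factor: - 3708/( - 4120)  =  2^( - 1)*3^2*5^( - 1) =9/10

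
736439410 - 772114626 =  -35675216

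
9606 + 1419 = 11025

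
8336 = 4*2084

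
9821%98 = 21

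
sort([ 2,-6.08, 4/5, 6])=[ - 6.08,  4/5, 2 , 6]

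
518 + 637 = 1155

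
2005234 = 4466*449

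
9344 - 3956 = 5388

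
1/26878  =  1/26878  =  0.00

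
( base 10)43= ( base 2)101011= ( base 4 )223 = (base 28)1F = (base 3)1121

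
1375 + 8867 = 10242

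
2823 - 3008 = -185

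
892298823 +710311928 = 1602610751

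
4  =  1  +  3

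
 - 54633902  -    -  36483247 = -18150655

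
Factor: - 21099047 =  - 21099047^1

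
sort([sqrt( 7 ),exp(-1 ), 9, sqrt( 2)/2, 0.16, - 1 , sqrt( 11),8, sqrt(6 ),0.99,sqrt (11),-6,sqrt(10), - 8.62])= [ - 8.62, - 6,-1 , 0.16,exp( - 1) , sqrt (2)/2, 0.99, sqrt (6),sqrt ( 7),  sqrt(10), sqrt ( 11 ),sqrt( 11), 8, 9 ] 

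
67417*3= 202251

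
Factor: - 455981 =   -  19^1*103^1*233^1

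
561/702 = 187/234 = 0.80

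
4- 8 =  - 4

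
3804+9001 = 12805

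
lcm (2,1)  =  2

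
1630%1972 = 1630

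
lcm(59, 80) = 4720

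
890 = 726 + 164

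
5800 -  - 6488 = 12288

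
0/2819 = 0 = 0.00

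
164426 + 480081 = 644507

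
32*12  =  384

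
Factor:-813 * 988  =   - 803244 = - 2^2*3^1*13^1*19^1*271^1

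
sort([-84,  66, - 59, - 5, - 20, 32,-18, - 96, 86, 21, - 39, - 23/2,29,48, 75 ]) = [ - 96,-84, - 59,  -  39, - 20, - 18,-23/2,-5, 21, 29,32,48, 66,75,86]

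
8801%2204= 2189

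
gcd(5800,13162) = 2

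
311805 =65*4797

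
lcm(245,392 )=1960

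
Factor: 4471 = 17^1*263^1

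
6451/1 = 6451  =  6451.00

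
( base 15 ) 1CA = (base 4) 12133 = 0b110011111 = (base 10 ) 415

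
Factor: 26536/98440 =31/115 = 5^( -1)*23^( - 1)*31^1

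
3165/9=1055/3 = 351.67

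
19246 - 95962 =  - 76716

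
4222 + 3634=7856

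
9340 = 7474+1866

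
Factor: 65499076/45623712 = 16374769/11405928 =2^ (- 3) * 3^( - 1)*19^ ( - 1 )*25013^( -1)*16374769^1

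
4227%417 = 57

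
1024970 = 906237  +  118733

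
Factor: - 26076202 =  -2^1*13038101^1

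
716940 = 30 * 23898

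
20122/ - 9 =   -  2236 + 2/9 =- 2235.78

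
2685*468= 1256580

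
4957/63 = 78+ 43/63=78.68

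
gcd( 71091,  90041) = 1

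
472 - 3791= -3319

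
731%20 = 11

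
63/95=63/95 = 0.66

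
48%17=14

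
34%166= 34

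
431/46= 431/46  =  9.37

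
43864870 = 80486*545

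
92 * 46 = 4232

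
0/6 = 0  =  0.00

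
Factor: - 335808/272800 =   -  2^1*3^2*5^ ( - 2)*31^( - 1 )*53^1 = - 954/775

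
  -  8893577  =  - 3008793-5884784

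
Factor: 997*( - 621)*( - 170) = 2^1*3^3*5^1*17^1  *23^1*997^1 =105253290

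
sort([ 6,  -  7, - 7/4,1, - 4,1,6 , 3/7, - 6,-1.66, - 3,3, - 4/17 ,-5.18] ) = [ - 7, - 6, - 5.18,  -  4,- 3, - 7/4, - 1.66, - 4/17, 3/7, 1, 1,3,6, 6]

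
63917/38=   1682 + 1/38 = 1682.03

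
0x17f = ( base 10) 383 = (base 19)113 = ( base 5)3013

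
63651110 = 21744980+41906130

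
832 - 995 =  - 163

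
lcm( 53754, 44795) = 268770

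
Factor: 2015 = 5^1*13^1  *  31^1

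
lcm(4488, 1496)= 4488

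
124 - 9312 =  - 9188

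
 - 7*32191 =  - 225337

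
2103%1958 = 145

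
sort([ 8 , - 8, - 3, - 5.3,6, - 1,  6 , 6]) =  [ - 8, -5.3, - 3, - 1, 6,6, 6,8]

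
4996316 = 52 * 96083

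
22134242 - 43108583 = - 20974341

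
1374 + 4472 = 5846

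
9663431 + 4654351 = 14317782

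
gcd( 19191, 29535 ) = 3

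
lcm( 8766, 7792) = 70128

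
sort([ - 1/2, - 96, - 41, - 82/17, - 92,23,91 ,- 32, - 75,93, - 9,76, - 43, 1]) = [- 96,-92, - 75, - 43, - 41, - 32, - 9, - 82/17, - 1/2,1,23, 76 , 91,93 ]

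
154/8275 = 154/8275 =0.02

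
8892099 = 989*8991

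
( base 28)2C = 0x44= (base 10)68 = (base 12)58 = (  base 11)62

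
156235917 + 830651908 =986887825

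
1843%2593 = 1843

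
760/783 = 760/783 = 0.97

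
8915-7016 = 1899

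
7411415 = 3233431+4177984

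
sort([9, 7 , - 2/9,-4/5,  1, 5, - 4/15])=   [- 4/5, - 4/15,-2/9, 1, 5,7, 9]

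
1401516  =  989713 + 411803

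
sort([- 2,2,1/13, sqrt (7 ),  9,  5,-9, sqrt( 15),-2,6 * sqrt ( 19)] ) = [ - 9, - 2,-2,  1/13, 2,sqrt(7 ),  sqrt(15 ), 5,9,  6*sqrt(19) ] 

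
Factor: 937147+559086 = 113^1*13241^1 = 1496233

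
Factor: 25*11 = 5^2*11^1 = 275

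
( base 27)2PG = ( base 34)1t7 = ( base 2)100001100101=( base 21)4I7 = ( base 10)2149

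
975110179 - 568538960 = 406571219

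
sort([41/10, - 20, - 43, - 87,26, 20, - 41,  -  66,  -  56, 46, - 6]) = [ - 87, - 66, - 56, - 43, - 41,- 20, - 6, 41/10, 20, 26,46] 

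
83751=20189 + 63562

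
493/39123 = 493/39123   =  0.01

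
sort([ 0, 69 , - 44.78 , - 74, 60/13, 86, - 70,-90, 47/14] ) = [ - 90, -74, - 70,-44.78, 0, 47/14, 60/13, 69 , 86 ] 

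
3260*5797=18898220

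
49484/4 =12371 = 12371.00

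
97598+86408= 184006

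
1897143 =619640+1277503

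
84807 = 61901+22906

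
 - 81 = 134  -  215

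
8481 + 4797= 13278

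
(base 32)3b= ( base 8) 153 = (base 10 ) 107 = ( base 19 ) 5c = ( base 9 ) 128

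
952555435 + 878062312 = 1830617747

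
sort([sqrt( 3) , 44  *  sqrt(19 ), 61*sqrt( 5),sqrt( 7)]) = [sqrt( 3),sqrt( 7), 61*sqrt(5) , 44*sqrt( 19)] 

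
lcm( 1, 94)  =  94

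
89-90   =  - 1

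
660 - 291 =369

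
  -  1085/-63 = 17 + 2/9  =  17.22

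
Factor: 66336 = 2^5 * 3^1 * 691^1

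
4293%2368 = 1925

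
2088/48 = 43+1/2=43.50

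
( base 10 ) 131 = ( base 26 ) 51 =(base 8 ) 203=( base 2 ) 10000011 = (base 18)75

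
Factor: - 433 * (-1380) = 2^2* 3^1 * 5^1 * 23^1*433^1 = 597540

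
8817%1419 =303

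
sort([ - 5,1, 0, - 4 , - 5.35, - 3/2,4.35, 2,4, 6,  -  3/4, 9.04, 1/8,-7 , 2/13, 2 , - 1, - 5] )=[ - 7, - 5.35, - 5, - 5,-4, - 3/2, - 1, - 3/4, 0, 1/8,2/13, 1,  2,2, 4, 4.35,6, 9.04] 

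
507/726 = 169/242=0.70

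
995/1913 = 995/1913=0.52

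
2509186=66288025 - 63778839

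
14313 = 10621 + 3692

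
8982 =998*9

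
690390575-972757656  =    -  282367081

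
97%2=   1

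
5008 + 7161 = 12169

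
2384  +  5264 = 7648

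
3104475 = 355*8745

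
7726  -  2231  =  5495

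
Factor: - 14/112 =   -  2^( - 3) = -1/8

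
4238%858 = 806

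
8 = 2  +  6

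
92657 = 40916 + 51741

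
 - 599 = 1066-1665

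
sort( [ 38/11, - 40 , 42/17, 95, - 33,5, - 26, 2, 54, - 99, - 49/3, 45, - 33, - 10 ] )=[ - 99, - 40, - 33, - 33, - 26, - 49/3,- 10, 2, 42/17, 38/11, 5,45, 54,95] 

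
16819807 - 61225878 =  - 44406071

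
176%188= 176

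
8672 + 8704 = 17376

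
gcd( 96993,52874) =1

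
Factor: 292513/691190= 2^ ( - 1 )*5^ (-1) *13^1*22501^1*69119^( -1) 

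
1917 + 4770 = 6687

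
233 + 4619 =4852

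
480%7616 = 480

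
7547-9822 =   -  2275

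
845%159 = 50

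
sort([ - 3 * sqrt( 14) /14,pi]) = [ - 3*sqrt ( 14)/14 , pi] 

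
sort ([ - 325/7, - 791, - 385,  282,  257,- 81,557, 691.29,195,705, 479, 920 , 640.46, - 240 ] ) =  [ - 791, - 385, - 240,-81, - 325/7, 195,257,282,479,557,640.46,691.29,705, 920]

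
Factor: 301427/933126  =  2^ ( - 1)*3^( - 1)*7^1*17^2 * 149^1 * 155521^(-1) 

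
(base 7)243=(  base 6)333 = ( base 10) 129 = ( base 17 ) 7a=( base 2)10000001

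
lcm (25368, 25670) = 2156280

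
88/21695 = 88/21695 = 0.00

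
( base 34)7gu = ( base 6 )104042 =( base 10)8666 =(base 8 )20732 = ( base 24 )F12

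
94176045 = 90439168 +3736877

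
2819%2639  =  180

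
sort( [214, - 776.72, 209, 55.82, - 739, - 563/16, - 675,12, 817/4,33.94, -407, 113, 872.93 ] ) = [ - 776.72, - 739, - 675, - 407,  -  563/16,  12, 33.94 , 55.82, 113,817/4, 209, 214,872.93]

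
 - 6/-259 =6/259=   0.02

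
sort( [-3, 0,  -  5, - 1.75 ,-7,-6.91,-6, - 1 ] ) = [-7,- 6.91,  -  6,-5,-3  , - 1.75, - 1,0 ] 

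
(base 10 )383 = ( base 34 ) b9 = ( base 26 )ej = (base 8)577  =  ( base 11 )319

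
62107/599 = 62107/599 =103.68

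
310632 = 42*7396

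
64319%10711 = 53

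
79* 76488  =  6042552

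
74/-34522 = -1 + 17224/17261 = - 0.00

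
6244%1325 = 944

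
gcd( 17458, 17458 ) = 17458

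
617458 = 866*713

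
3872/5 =3872/5 = 774.40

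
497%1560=497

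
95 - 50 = 45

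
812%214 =170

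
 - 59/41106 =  - 1+ 41047/41106 = -0.00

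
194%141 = 53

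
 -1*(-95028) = 95028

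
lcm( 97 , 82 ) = 7954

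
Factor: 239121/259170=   2^ ( - 1 )*3^1 * 5^( - 1 )*53^( - 1 )*163^1= 489/530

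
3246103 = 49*66247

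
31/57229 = 31/57229  =  0.00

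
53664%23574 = 6516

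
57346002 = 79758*719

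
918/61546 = 459/30773 = 0.01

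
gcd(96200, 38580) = 20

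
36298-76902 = - 40604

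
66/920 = 33/460= 0.07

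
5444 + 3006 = 8450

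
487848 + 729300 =1217148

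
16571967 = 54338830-37766863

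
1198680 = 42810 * 28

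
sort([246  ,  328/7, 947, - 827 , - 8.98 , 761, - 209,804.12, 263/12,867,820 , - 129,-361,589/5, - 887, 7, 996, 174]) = [ -887, - 827,-361,-209 ,- 129 ,  -  8.98, 7, 263/12,328/7,589/5,  174, 246, 761,804.12,820,  867,947,996 ]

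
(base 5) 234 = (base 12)59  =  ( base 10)69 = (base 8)105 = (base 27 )2f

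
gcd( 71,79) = 1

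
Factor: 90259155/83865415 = 18051831/16773083=3^2 * 7^1 * 101^1*739^( -1)*2837^1*22697^( - 1)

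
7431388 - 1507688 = 5923700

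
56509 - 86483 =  - 29974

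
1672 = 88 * 19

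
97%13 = 6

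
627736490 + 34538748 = 662275238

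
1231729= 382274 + 849455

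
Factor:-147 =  - 3^1*7^2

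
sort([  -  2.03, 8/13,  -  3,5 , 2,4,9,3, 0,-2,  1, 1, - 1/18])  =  [ - 3, - 2.03, - 2, - 1/18, 0,8/13,1, 1 , 2,3, 4, 5, 9 ] 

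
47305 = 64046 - 16741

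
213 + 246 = 459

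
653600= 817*800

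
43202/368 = 21601/184 = 117.40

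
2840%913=101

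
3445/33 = 3445/33 = 104.39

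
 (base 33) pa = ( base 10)835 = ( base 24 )1AJ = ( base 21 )1IG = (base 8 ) 1503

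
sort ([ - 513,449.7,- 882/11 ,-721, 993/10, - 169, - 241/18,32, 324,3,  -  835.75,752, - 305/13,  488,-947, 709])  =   [ - 947, - 835.75,-721, - 513,  -  169, - 882/11,-305/13,-241/18, 3, 32, 993/10,324,449.7,488 , 709,752 ] 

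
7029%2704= 1621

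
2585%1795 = 790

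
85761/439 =195 + 156/439  =  195.36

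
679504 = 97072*7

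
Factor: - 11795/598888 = -2^( - 3 ) * 5^1*7^1*337^1*74861^(- 1 )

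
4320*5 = 21600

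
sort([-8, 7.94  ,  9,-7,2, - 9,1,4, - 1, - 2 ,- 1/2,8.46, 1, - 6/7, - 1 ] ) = [ - 9, - 8, - 7,-2, - 1, - 1, - 6/7,-1/2,1,1,2,4,7.94 , 8.46,9 ]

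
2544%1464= 1080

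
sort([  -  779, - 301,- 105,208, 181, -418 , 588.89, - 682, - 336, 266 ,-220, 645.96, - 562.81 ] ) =[ - 779,-682, - 562.81,-418, -336, - 301,- 220, - 105,  181 , 208,266,588.89, 645.96] 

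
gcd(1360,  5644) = 68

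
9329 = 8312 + 1017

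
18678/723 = 6226/241 = 25.83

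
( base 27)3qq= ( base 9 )3888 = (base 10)2915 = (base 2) 101101100011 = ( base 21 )6CH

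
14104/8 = 1763  =  1763.00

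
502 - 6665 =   -  6163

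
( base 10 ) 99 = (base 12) 83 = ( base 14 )71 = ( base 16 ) 63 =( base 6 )243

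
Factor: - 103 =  - 103^1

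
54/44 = 1 + 5/22 =1.23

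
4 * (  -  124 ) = - 496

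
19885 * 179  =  3559415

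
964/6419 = 964/6419= 0.15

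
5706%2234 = 1238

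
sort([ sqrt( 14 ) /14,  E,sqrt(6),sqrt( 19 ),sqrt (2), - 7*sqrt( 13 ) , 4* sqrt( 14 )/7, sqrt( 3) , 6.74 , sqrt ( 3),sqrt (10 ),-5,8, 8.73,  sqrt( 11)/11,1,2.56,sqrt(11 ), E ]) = [ - 7* sqrt( 13), - 5 , sqrt(14) /14,sqrt(11 )/11 , 1 , sqrt( 2),sqrt(3 ), sqrt( 3 ) , 4 * sqrt(14)/7, sqrt (6),2.56, E, E,sqrt(10) , sqrt ( 11),sqrt( 19), 6.74,8, 8.73]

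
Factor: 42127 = 103^1*409^1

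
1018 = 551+467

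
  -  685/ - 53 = 12 + 49/53 = 12.92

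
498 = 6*83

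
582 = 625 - 43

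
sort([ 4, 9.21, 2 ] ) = [ 2, 4,9.21 ] 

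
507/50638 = 507/50638 = 0.01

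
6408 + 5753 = 12161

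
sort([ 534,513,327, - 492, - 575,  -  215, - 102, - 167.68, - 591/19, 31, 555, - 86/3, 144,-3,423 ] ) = [ - 575, - 492,-215, - 167.68,-102, - 591/19,-86/3, - 3, 31,144, 327, 423,  513, 534  ,  555] 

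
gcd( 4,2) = 2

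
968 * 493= 477224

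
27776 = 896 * 31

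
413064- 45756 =367308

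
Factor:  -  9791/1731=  - 3^( - 1)*577^( - 1)*9791^1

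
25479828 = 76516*333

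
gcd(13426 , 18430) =2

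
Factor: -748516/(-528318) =2^1*3^( - 2 )*7^( - 2) * 599^(-1)*187129^1= 374258/264159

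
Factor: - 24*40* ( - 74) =71040=2^7*3^1*5^1*37^1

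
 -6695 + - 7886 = - 14581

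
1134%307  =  213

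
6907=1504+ 5403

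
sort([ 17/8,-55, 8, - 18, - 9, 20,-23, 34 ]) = [-55 , - 23 ,-18, - 9, 17/8, 8, 20,34 ] 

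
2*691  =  1382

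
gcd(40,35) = 5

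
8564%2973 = 2618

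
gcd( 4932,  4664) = 4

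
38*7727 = 293626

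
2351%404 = 331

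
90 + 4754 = 4844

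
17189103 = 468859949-451670846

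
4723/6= 4723/6 = 787.17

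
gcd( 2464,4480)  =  224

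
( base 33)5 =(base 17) 5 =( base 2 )101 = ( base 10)5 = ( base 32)5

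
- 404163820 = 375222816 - 779386636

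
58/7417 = 58/7417  =  0.01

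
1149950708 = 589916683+560034025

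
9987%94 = 23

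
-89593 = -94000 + 4407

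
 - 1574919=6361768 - 7936687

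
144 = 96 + 48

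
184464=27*6832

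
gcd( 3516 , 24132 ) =12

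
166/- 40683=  - 1 + 40517/40683 = - 0.00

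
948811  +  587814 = 1536625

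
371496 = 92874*4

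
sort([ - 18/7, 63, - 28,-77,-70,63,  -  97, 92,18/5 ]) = [ - 97, - 77, - 70,-28, - 18/7,18/5, 63, 63, 92 ] 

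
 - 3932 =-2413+-1519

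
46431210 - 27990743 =18440467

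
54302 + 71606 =125908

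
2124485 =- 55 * ( - 38627)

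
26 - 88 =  - 62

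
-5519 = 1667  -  7186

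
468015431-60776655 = 407238776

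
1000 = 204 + 796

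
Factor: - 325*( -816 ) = 2^4*3^1*5^2*13^1*17^1 = 265200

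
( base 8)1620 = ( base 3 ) 1020210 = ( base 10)912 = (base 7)2442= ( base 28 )14g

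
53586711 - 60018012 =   -  6431301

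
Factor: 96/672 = 1/7 = 7^ (  -  1) 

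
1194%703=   491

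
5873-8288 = - 2415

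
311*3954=1229694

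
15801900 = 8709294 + 7092606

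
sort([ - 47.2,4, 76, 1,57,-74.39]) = [ - 74.39, - 47.2 , 1, 4, 57,76] 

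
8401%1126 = 519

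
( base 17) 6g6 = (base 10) 2012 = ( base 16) 7DC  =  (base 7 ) 5603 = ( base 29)2bb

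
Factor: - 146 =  - 2^1*73^1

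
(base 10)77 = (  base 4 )1031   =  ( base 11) 70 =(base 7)140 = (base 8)115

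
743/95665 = 743/95665 = 0.01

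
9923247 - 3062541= 6860706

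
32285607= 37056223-4770616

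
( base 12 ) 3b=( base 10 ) 47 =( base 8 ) 57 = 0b101111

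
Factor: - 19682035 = -5^1 *227^1*17341^1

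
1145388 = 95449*12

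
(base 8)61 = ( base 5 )144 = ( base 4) 301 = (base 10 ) 49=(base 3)1211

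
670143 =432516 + 237627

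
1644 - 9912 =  - 8268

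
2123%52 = 43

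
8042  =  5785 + 2257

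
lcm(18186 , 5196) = 36372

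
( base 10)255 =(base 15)120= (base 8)377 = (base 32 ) 7V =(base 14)143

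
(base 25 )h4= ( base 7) 1152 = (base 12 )2b9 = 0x1AD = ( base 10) 429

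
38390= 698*55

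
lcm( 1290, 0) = 0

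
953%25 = 3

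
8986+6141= 15127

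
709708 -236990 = 472718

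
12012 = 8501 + 3511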